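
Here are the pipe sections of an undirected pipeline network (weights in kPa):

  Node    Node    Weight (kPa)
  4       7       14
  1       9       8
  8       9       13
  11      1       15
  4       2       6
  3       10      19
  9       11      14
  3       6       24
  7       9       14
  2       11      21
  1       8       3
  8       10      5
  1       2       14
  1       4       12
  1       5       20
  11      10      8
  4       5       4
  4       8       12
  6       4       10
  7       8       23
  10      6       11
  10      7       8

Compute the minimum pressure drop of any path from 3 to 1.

Candidate routes:
3 - 10 - 11 - 1: 19+8+15 = 42
3 - 10 - 8 - 1: 19+5+3 = 27
Cheapest is 3 - 10 - 8 - 1 at 27 kPa.

27 kPa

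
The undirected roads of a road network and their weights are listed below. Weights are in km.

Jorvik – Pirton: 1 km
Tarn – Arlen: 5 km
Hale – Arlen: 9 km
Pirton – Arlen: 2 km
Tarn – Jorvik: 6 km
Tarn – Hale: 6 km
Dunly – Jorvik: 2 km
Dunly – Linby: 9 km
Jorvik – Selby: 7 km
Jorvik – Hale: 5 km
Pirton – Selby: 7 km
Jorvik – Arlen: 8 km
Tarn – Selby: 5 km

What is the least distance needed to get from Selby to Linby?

18 km

Settle nodes by increasing distance from Selby:
Selby: 0
Tarn: 5  (via Selby)
Pirton: 7  (via Selby)
Jorvik: 7  (via Selby)
Arlen: 9  (via Pirton)
Dunly: 9  (via Jorvik)
Hale: 11  (via Tarn)
Linby: 18  (via Dunly)
Shortest route: Selby–Jorvik–Dunly–Linby = 18 km.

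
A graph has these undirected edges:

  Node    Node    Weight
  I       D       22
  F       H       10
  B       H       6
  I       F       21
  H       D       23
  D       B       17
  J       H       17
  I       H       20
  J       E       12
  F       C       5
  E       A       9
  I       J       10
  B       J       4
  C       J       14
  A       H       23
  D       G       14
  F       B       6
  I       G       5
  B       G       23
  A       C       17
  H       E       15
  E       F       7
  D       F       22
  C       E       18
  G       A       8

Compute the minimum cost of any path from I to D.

Settle nodes by increasing distance from I:
I: 0
G: 5  (via I)
J: 10  (via I)
A: 13  (via G)
B: 14  (via J)
D: 19  (via G)
Shortest route: I → G → D = 19.

19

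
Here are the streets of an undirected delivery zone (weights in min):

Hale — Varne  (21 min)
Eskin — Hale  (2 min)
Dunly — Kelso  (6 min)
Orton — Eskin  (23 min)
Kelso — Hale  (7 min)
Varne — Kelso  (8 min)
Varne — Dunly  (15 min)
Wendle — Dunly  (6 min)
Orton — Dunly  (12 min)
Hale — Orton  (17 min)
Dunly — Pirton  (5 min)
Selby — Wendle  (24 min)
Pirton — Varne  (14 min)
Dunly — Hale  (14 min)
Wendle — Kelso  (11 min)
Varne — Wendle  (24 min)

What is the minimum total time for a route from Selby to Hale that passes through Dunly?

Shortest Selby→Dunly: Selby–Wendle–Dunly = 30
Shortest Dunly→Hale: Dunly–Kelso–Hale = 13
Total via Dunly: 30 + 13 = 43 min.

43 min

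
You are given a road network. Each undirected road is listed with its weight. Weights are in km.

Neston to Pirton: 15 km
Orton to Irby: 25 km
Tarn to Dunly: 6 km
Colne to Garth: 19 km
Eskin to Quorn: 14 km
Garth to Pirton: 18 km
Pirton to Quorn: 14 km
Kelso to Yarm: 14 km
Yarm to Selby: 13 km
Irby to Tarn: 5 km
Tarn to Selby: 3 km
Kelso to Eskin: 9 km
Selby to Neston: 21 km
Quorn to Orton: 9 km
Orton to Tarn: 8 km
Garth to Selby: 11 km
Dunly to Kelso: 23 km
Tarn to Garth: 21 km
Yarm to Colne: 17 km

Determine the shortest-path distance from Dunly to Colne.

39 km

Enumerating some paths:
Dunly - Tarn - Selby - Garth - Colne: 6+3+11+19 = 39
Dunly - Kelso - Yarm - Colne: 23+14+17 = 54
Dunly - Tarn - Garth - Selby - Yarm - Colne: 6+21+11+13+17 = 68
Dunly - Tarn - Garth - Colne: 6+21+19 = 46
The minimum is 39 km via Dunly - Tarn - Selby - Garth - Colne.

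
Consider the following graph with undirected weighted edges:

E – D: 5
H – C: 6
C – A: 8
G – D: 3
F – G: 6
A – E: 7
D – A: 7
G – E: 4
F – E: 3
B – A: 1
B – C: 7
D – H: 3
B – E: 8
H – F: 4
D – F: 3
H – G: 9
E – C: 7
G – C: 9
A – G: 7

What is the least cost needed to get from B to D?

Shortest distances from B:
B: 0
A: 1  (via B)
C: 7  (via B)
D: 8  (via A)
Shortest route: B → A → D = 8.

8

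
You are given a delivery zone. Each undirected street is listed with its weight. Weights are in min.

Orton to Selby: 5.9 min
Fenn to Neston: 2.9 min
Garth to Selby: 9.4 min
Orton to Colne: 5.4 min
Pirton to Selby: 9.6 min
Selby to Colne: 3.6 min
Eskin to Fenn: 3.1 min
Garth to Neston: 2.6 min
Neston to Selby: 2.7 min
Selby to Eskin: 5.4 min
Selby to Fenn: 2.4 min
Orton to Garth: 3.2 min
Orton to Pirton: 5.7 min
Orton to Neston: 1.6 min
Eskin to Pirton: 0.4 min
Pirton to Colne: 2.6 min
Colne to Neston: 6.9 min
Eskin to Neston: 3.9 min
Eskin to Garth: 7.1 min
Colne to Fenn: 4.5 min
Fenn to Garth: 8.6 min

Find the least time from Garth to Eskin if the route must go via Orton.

Shortest Garth→Orton: Garth–Orton = 3.2
Best Orton to Eskin: Orton–Neston–Eskin costing 5.5
Total via Orton: 3.2 + 5.5 = 8.7 min.

8.7 min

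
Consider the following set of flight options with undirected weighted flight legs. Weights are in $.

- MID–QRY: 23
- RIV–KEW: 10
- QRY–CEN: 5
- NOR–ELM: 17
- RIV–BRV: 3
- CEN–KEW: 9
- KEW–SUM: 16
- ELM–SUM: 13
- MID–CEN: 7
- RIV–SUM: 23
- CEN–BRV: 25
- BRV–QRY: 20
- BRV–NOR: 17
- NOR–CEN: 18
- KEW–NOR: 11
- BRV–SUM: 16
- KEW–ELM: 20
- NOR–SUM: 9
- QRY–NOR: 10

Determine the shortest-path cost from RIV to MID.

$26

Enumerating some paths:
RIV - BRV - QRY - CEN - MID: 3+20+5+7 = 35
RIV - BRV - CEN - MID: 3+25+7 = 35
RIV - KEW - CEN - MID: 10+9+7 = 26
Cheapest is RIV - KEW - CEN - MID at $26.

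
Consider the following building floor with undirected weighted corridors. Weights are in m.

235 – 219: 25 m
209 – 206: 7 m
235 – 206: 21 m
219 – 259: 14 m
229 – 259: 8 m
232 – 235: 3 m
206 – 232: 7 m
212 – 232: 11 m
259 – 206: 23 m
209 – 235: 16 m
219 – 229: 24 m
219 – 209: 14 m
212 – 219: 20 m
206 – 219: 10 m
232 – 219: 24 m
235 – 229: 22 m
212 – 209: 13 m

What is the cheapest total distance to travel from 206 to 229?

Compare a few routes:
206 → 232 → 235 → 229: 7+3+22 = 32
206 → 219 → 259 → 229: 10+14+8 = 32
206 → 259 → 229: 23+8 = 31
Cheapest is 206 → 259 → 229 at 31 m.

31 m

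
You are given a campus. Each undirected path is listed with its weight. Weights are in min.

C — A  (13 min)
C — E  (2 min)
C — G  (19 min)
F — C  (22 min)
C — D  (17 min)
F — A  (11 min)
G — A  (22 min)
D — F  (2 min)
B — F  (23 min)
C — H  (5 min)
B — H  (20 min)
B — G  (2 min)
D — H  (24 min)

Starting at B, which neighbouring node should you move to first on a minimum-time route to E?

G

Compare a few routes:
B–G–C–E: 2+19+2 = 23
B–H–C–E: 20+5+2 = 27
Cheapest is B–G–C–E at 23 min.
So from B the first move is to G.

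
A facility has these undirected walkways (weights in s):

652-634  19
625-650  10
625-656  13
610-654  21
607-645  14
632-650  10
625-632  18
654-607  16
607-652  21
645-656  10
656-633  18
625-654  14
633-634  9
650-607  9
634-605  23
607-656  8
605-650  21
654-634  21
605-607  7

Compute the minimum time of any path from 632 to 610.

53 s

Shortest distances from 632:
632: 0
650: 10  (via 632)
625: 18  (via 632)
607: 19  (via 650)
605: 26  (via 607)
656: 27  (via 607)
654: 32  (via 625)
645: 33  (via 607)
652: 40  (via 607)
633: 45  (via 656)
634: 49  (via 605)
610: 53  (via 654)
Shortest route: 632–625–654–610 = 53 s.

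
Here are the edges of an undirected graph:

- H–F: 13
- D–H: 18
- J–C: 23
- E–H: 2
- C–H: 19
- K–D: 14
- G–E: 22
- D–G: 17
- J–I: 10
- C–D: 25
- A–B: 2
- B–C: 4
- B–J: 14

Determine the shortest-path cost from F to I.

60

Shortest distances from F:
F: 0
H: 13  (via F)
E: 15  (via H)
D: 31  (via H)
C: 32  (via H)
B: 36  (via C)
G: 37  (via E)
A: 38  (via B)
K: 45  (via D)
J: 50  (via B)
I: 60  (via J)
Shortest route: F → H → C → B → J → I = 60.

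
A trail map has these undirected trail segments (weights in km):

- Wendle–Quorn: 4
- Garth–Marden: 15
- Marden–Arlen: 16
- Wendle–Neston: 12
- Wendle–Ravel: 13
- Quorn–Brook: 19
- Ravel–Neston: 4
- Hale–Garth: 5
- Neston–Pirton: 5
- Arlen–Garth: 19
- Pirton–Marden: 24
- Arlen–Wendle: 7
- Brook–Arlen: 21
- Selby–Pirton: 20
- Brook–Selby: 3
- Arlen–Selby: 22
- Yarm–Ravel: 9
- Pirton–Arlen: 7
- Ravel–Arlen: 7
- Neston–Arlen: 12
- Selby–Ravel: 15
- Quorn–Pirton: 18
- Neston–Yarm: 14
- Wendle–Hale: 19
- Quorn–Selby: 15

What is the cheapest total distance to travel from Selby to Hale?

38 km

Compare a few routes:
Selby - Brook - Quorn - Wendle - Hale: 3+19+4+19 = 45
Selby - Arlen - Garth - Hale: 22+19+5 = 46
Selby - Quorn - Wendle - Hale: 15+4+19 = 38
The minimum is 38 km via Selby - Quorn - Wendle - Hale.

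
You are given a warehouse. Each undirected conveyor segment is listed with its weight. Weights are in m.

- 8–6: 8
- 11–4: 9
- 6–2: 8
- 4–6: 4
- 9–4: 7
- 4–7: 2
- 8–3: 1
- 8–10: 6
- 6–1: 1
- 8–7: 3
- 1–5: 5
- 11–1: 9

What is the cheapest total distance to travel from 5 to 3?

15 m

Candidate routes:
5 → 1 → 6 → 4 → 7 → 8 → 3: 5+1+4+2+3+1 = 16
5 → 1 → 6 → 8 → 3: 5+1+8+1 = 15
Cheapest is 5 → 1 → 6 → 8 → 3 at 15 m.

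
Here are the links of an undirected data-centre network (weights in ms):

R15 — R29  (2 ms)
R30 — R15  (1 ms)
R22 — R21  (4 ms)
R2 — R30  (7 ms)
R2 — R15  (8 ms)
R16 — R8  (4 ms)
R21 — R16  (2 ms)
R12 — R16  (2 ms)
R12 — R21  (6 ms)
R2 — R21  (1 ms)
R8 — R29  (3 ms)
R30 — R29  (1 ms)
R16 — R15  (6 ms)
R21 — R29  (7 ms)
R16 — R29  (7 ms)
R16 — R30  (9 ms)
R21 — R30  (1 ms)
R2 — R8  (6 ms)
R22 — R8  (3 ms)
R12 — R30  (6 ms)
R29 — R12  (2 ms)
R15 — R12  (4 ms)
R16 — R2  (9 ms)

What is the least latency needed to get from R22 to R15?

Running Dijkstra from R22:
R22: 0
R8: 3  (via R22)
R21: 4  (via R22)
R2: 5  (via R21)
R30: 5  (via R21)
R16: 6  (via R21)
R15: 6  (via R30)
Shortest route: R22–R21–R30–R15 = 6 ms.

6 ms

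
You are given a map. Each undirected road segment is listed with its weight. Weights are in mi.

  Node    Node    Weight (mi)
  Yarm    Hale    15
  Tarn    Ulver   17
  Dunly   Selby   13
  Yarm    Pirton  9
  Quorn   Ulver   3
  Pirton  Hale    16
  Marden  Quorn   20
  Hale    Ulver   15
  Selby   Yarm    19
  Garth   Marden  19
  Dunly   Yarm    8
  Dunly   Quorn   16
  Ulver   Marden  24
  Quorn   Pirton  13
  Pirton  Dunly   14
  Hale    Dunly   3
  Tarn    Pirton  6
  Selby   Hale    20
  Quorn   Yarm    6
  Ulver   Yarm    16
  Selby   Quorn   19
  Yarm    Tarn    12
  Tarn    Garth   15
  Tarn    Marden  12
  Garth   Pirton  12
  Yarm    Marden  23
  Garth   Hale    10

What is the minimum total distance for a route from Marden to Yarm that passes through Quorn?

Shortest Marden→Quorn: Marden → Quorn = 20
Best Quorn to Yarm: Quorn → Yarm costing 6
Total via Quorn: 20 + 6 = 26 mi.

26 mi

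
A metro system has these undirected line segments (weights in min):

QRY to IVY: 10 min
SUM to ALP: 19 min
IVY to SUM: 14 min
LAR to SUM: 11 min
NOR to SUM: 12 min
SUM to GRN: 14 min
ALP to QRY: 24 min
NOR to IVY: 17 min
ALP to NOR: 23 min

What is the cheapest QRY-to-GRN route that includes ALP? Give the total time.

57 min

Best QRY to ALP: QRY–ALP costing 24
Shortest ALP→GRN: ALP–SUM–GRN = 33
Total via ALP: 24 + 33 = 57 min.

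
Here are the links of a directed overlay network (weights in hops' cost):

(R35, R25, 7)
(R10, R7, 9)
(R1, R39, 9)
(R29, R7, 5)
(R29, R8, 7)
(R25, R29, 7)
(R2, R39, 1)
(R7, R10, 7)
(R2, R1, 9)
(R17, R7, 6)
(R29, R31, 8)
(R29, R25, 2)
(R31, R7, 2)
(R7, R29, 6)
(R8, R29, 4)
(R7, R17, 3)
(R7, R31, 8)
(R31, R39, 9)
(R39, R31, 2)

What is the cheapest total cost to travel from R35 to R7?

Compare a few routes:
R35 - R25 - R29 - R7: 7+7+5 = 19
R35 - R25 - R29 - R31 - R7: 7+7+8+2 = 24
Cheapest is R35 - R25 - R29 - R7 at 19 hops' cost.

19 hops' cost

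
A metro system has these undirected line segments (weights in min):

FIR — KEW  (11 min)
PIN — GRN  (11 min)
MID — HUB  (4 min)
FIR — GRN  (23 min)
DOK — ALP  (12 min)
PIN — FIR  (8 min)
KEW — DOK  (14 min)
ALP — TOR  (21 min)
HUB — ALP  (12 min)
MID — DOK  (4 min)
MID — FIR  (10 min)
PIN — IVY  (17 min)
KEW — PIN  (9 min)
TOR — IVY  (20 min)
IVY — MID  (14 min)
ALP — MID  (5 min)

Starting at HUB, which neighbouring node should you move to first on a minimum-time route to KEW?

Candidate routes:
HUB → MID → DOK → KEW: 4+4+14 = 22
HUB → MID → FIR → KEW: 4+10+11 = 25
HUB → MID → FIR → PIN → KEW: 4+10+8+9 = 31
The minimum is 22 min via HUB → MID → DOK → KEW.
So from HUB the first move is to MID.

MID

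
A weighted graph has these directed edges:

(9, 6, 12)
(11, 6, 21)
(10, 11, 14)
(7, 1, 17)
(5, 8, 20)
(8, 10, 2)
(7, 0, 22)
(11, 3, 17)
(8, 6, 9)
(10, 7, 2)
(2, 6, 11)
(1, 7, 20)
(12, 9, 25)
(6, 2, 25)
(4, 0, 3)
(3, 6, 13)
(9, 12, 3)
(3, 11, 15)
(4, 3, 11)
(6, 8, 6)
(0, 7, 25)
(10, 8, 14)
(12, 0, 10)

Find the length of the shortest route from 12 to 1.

Settle nodes by increasing distance from 12:
12: 0
0: 10  (via 12)
9: 25  (via 12)
7: 35  (via 0)
6: 37  (via 9)
8: 43  (via 6)
10: 45  (via 8)
1: 52  (via 7)
Shortest route: 12–0–7–1 = 52.

52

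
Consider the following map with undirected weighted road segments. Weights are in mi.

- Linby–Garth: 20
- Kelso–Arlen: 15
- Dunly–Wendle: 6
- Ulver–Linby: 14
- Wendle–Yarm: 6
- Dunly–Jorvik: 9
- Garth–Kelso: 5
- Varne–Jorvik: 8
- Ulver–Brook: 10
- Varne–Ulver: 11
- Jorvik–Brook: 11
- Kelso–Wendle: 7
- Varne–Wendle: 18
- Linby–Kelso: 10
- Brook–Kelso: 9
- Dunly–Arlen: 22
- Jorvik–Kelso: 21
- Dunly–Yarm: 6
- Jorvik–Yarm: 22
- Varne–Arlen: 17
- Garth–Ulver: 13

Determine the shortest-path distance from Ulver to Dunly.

Shortest distances from Ulver:
Ulver: 0
Brook: 10  (via Ulver)
Varne: 11  (via Ulver)
Garth: 13  (via Ulver)
Linby: 14  (via Ulver)
Kelso: 18  (via Garth)
Jorvik: 19  (via Varne)
Wendle: 25  (via Kelso)
Arlen: 28  (via Varne)
Dunly: 28  (via Jorvik)
Shortest route: Ulver–Varne–Jorvik–Dunly = 28 mi.

28 mi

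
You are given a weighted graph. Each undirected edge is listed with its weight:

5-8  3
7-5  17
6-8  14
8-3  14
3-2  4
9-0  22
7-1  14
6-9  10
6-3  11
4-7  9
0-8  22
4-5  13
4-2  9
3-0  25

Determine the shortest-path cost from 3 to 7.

22

Candidate routes:
3 → 2 → 4 → 7: 4+9+9 = 22
3 → 8 → 5 → 7: 14+3+17 = 34
3 → 8 → 5 → 4 → 7: 14+3+13+9 = 39
Cheapest is 3 → 2 → 4 → 7 at 22.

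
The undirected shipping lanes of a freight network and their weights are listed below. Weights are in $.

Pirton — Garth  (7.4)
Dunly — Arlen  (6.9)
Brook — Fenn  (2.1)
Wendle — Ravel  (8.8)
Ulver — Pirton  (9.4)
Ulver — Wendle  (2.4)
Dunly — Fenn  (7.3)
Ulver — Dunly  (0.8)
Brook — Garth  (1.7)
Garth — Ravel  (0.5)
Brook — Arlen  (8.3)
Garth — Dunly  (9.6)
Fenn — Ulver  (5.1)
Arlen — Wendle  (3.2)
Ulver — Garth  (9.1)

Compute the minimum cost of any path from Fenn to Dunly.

$5.9

Enumerating some paths:
Fenn–Brook–Garth–Dunly: 2.1+1.7+9.6 = 13.4
Fenn–Dunly: 7.3 = 7.3
Fenn–Ulver–Dunly: 5.1+0.8 = 5.9
The minimum is $5.9 via Fenn–Ulver–Dunly.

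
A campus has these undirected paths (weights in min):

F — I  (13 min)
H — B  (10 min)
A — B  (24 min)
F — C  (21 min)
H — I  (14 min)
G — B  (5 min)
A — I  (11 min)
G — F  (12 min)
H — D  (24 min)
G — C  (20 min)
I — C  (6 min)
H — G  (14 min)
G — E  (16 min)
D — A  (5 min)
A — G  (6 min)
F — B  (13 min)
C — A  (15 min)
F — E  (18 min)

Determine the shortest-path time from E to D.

Compare a few routes:
E–F–B–G–A–D: 18+13+5+6+5 = 47
E–F–G–A–D: 18+12+6+5 = 41
E–F–I–A–D: 18+13+11+5 = 47
E–G–A–D: 16+6+5 = 27
The minimum is 27 min via E–G–A–D.

27 min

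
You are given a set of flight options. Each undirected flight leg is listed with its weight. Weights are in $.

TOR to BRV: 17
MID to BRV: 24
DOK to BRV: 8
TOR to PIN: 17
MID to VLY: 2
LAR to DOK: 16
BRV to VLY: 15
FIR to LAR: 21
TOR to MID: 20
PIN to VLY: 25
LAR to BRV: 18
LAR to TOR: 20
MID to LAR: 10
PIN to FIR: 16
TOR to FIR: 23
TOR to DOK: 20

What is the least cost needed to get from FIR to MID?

$31

Compare a few routes:
FIR–TOR–MID: 23+20 = 43
FIR–PIN–TOR–MID: 16+17+20 = 53
FIR–PIN–VLY–MID: 16+25+2 = 43
FIR–LAR–MID: 21+10 = 31
The minimum is $31 via FIR–LAR–MID.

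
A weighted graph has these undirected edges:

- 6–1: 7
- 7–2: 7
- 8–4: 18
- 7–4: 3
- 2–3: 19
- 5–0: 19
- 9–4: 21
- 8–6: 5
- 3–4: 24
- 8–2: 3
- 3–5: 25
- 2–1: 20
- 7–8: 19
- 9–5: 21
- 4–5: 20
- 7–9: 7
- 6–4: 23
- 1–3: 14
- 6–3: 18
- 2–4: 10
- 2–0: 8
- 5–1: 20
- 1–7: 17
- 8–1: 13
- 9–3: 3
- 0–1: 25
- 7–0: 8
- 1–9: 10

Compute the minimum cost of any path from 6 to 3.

Shortest distances from 6:
6: 0
8: 5  (via 6)
1: 7  (via 6)
2: 8  (via 8)
7: 15  (via 2)
0: 16  (via 2)
9: 17  (via 1)
3: 18  (via 6)
Shortest route: 6–3 = 18.

18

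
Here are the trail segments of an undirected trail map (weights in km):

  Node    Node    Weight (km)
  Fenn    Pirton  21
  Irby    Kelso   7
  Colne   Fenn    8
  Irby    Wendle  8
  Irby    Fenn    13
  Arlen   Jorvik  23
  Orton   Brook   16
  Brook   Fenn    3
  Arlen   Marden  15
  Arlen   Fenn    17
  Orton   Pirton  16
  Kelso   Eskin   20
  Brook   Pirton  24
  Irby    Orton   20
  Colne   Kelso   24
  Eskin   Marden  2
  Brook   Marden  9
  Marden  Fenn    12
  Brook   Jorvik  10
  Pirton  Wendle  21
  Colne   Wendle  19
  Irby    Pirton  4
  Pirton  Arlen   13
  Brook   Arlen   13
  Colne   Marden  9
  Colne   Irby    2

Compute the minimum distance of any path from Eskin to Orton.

Running Dijkstra from Eskin:
Eskin: 0
Marden: 2  (via Eskin)
Colne: 11  (via Marden)
Brook: 11  (via Marden)
Irby: 13  (via Colne)
Fenn: 14  (via Marden)
Pirton: 17  (via Irby)
Arlen: 17  (via Marden)
Kelso: 20  (via Eskin)
Jorvik: 21  (via Brook)
Wendle: 21  (via Irby)
Orton: 27  (via Brook)
Shortest route: Eskin–Marden–Brook–Orton = 27 km.

27 km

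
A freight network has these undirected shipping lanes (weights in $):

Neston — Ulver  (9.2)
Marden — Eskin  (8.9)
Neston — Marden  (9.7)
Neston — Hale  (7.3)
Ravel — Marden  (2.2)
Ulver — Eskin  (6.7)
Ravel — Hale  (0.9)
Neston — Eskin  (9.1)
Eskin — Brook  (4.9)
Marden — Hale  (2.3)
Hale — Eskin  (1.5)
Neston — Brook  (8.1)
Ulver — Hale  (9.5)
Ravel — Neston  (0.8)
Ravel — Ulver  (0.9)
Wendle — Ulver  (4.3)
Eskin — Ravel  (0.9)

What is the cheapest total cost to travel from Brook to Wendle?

Shortest distances from Brook:
Brook: 0
Eskin: 4.9  (via Brook)
Ravel: 5.8  (via Eskin)
Hale: 6.4  (via Eskin)
Neston: 6.6  (via Ravel)
Ulver: 6.7  (via Ravel)
Marden: 8  (via Ravel)
Wendle: 11  (via Ulver)
Shortest route: Brook–Eskin–Ravel–Ulver–Wendle = $11.

$11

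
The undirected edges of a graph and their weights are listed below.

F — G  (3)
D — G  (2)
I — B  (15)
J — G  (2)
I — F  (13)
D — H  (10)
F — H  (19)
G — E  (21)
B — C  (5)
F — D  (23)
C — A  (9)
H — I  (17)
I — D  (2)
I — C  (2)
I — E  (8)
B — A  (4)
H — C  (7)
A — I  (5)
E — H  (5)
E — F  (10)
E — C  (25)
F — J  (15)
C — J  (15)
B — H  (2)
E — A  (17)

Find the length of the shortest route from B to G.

11

Shortest distances from B:
B: 0
H: 2  (via B)
A: 4  (via B)
C: 5  (via B)
E: 7  (via H)
I: 7  (via C)
D: 9  (via I)
G: 11  (via D)
Shortest route: B → C → I → D → G = 11.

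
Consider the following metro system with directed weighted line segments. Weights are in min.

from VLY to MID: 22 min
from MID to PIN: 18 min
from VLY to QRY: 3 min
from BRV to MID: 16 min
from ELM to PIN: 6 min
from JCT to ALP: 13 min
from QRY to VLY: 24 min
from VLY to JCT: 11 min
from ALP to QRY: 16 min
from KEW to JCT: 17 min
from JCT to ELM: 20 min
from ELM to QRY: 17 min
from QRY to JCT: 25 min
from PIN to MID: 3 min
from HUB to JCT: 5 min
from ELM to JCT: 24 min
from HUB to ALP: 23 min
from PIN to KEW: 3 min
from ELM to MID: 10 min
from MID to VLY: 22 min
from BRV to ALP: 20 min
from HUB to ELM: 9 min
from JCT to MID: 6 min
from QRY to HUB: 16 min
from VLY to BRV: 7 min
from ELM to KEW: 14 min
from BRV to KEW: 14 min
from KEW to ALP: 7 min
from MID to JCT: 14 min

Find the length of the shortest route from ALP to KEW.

Shortest distances from ALP:
ALP: 0
QRY: 16  (via ALP)
HUB: 32  (via QRY)
JCT: 37  (via HUB)
VLY: 40  (via QRY)
ELM: 41  (via HUB)
MID: 43  (via JCT)
BRV: 47  (via VLY)
PIN: 47  (via ELM)
KEW: 50  (via PIN)
Shortest route: ALP → QRY → HUB → ELM → PIN → KEW = 50 min.

50 min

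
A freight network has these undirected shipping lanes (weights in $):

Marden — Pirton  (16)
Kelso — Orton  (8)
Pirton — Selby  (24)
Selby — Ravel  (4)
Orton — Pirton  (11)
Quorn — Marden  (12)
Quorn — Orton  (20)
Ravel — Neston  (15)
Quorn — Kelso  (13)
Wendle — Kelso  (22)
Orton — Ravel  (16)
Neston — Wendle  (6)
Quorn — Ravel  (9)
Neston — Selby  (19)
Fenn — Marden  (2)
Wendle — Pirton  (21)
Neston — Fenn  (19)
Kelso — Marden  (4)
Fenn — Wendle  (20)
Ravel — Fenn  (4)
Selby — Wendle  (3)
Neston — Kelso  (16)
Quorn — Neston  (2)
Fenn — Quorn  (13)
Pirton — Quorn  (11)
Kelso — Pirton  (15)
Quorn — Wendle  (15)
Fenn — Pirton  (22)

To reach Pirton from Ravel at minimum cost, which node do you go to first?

Candidate routes:
Ravel - Fenn - Pirton: 4+22 = 26
Ravel - Fenn - Marden - Pirton: 4+2+16 = 22
Ravel - Fenn - Marden - Kelso - Pirton: 4+2+4+15 = 25
Ravel - Quorn - Pirton: 9+11 = 20
Cheapest is Ravel - Quorn - Pirton at $20.
So from Ravel the first move is to Quorn.

Quorn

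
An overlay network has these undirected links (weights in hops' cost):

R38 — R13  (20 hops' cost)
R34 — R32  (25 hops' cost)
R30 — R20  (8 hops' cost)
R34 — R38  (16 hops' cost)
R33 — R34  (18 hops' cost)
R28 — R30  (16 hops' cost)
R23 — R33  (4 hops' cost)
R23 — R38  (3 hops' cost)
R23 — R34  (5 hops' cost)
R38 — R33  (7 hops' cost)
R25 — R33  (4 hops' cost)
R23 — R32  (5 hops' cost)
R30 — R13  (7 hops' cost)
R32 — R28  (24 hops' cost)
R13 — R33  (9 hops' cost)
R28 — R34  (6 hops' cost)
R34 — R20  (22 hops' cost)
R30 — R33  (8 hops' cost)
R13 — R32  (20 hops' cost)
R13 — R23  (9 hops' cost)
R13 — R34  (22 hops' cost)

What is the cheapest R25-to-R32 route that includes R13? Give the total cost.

27 hops' cost

Shortest R25→R13: R25 → R33 → R13 = 13
Shortest R13→R32: R13 → R23 → R32 = 14
Total via R13: 13 + 14 = 27 hops' cost.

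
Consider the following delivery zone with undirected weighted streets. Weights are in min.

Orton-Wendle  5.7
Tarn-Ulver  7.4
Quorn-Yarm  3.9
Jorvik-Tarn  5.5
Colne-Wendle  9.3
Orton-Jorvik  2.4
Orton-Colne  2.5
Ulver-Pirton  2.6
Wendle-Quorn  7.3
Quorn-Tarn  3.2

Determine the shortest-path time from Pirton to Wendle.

20.5 min

Compare a few routes:
Pirton–Ulver–Tarn–Jorvik–Orton–Wendle: 2.6+7.4+5.5+2.4+5.7 = 23.6
Pirton–Ulver–Tarn–Quorn–Wendle: 2.6+7.4+3.2+7.3 = 20.5
Cheapest is Pirton–Ulver–Tarn–Quorn–Wendle at 20.5 min.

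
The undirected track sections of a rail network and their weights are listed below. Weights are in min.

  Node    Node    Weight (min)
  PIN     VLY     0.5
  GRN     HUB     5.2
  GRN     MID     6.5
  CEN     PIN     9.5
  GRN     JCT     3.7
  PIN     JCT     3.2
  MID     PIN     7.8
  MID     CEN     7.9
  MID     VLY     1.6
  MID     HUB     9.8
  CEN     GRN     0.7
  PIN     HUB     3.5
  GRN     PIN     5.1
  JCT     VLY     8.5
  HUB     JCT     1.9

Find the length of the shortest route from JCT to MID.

5.3 min

Shortest distances from JCT:
JCT: 0
HUB: 1.9  (via JCT)
PIN: 3.2  (via JCT)
VLY: 3.7  (via PIN)
GRN: 3.7  (via JCT)
CEN: 4.4  (via GRN)
MID: 5.3  (via VLY)
Shortest route: JCT–PIN–VLY–MID = 5.3 min.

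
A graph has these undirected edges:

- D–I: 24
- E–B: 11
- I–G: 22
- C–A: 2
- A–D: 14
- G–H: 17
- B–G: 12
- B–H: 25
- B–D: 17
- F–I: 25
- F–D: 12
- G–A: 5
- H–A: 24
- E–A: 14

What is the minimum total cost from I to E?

41

Compare a few routes:
I–D–B–E: 24+17+11 = 52
I–G–B–E: 22+12+11 = 45
I–G–A–E: 22+5+14 = 41
I–D–A–E: 24+14+14 = 52
Cheapest is I–G–A–E at 41.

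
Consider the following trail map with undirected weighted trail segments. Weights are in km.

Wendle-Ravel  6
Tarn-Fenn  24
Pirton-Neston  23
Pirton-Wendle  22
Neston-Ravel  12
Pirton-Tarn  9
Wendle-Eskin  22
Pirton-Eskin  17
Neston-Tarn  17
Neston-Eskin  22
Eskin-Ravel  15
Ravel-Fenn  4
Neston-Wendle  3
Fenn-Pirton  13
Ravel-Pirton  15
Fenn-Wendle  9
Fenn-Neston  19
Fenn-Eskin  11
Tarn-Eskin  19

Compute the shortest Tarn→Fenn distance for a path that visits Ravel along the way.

28 km

Best Tarn to Ravel: Tarn–Pirton–Ravel costing 24
Shortest Ravel→Fenn: Ravel–Fenn = 4
Total via Ravel: 24 + 4 = 28 km.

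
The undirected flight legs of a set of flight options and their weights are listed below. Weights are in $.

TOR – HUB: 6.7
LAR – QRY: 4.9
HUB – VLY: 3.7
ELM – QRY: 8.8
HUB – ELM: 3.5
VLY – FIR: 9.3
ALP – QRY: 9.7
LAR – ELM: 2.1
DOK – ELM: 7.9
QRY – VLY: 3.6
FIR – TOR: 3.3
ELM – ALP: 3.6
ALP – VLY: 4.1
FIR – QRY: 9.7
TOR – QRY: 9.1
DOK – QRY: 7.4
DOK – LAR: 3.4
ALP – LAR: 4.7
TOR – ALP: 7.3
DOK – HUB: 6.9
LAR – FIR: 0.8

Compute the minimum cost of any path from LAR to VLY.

$8.5

Candidate routes:
LAR → QRY → VLY: 4.9+3.6 = 8.5
LAR → ELM → HUB → VLY: 2.1+3.5+3.7 = 9.3
LAR → ALP → VLY: 4.7+4.1 = 8.8
LAR → ELM → ALP → VLY: 2.1+3.6+4.1 = 9.8
Cheapest is LAR → QRY → VLY at $8.5.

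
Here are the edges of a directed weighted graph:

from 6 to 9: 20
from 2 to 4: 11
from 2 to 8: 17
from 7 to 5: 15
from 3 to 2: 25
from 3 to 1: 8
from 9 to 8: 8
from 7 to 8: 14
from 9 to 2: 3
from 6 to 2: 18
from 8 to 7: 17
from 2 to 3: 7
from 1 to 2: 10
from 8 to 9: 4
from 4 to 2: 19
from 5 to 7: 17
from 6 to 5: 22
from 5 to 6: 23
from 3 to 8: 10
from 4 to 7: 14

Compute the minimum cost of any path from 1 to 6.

73

Enumerating some paths:
1–2–4–7–5–6: 10+11+14+15+23 = 73
1–2–3–8–7–5–6: 10+7+10+17+15+23 = 82
1–2–8–7–5–6: 10+17+17+15+23 = 82
The minimum is 73 via 1–2–4–7–5–6.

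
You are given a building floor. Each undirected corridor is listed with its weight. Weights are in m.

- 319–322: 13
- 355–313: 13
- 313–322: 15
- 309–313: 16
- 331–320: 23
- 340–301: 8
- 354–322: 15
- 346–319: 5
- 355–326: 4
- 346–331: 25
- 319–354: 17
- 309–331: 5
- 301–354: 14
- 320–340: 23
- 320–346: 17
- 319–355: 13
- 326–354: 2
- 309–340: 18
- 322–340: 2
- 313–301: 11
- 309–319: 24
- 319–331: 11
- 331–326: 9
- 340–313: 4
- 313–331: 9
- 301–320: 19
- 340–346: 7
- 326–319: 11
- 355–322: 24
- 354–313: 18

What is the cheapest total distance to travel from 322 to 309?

20 m

Settle nodes by increasing distance from 322:
322: 0
340: 2  (via 322)
313: 6  (via 340)
346: 9  (via 340)
301: 10  (via 340)
319: 13  (via 322)
331: 15  (via 313)
354: 15  (via 322)
326: 17  (via 354)
355: 19  (via 313)
309: 20  (via 340)
Shortest route: 322–340–309 = 20 m.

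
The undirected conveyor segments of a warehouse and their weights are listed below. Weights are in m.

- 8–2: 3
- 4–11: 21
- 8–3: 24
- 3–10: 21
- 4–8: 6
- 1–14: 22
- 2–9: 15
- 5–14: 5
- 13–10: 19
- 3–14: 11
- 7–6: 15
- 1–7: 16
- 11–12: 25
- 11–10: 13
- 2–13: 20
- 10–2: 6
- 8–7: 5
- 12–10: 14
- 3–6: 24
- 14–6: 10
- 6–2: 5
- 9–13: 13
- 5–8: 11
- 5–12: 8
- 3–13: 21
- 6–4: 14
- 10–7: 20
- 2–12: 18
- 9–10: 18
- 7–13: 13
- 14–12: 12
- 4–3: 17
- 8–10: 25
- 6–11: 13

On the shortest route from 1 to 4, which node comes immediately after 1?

7

Candidate routes:
1 → 14 → 5 → 8 → 4: 22+5+11+6 = 44
1 → 7 → 8 → 2 → 6 → 4: 16+5+3+5+14 = 43
1 → 7 → 8 → 4: 16+5+6 = 27
Cheapest is 1 → 7 → 8 → 4 at 27 m.
So from 1 the first move is to 7.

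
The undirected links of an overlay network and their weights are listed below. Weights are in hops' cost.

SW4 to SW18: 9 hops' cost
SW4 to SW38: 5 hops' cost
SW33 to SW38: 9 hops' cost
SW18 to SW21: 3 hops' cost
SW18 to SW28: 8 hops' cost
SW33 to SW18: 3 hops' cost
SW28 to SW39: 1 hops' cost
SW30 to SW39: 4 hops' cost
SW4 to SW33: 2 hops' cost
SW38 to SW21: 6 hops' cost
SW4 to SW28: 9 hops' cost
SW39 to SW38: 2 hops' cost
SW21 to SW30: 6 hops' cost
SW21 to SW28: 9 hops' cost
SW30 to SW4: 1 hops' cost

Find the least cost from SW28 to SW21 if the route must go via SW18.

11 hops' cost

Best SW28 to SW18: SW28–SW18 costing 8
Shortest SW18→SW21: SW18–SW21 = 3
Total via SW18: 8 + 3 = 11 hops' cost.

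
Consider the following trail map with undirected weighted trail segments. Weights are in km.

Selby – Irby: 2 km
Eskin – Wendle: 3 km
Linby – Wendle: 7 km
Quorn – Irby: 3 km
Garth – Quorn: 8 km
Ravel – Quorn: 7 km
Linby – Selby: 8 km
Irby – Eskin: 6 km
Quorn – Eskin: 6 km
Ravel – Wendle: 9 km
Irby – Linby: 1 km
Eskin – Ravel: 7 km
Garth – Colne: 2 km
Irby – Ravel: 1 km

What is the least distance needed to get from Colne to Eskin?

Candidate routes:
Colne - Garth - Quorn - Irby - Eskin: 2+8+3+6 = 19
Colne - Garth - Quorn - Eskin: 2+8+6 = 16
Colne - Garth - Quorn - Irby - Ravel - Eskin: 2+8+3+1+7 = 21
The minimum is 16 km via Colne - Garth - Quorn - Eskin.

16 km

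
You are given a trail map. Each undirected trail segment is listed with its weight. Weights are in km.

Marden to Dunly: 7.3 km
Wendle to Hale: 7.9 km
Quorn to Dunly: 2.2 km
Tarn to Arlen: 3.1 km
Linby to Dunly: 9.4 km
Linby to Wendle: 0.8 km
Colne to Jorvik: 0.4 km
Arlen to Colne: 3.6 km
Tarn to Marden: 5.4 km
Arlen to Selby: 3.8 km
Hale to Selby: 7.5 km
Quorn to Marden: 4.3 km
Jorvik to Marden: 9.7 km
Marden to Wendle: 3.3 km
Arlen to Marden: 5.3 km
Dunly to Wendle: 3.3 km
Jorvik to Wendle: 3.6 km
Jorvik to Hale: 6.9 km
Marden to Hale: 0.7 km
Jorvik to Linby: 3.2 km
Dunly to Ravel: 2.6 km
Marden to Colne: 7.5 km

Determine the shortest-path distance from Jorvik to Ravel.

9.5 km

Enumerating some paths:
Jorvik–Linby–Dunly–Ravel: 3.2+9.4+2.6 = 15.2
Jorvik–Linby–Wendle–Dunly–Ravel: 3.2+0.8+3.3+2.6 = 9.9
Jorvik–Wendle–Dunly–Ravel: 3.6+3.3+2.6 = 9.5
Cheapest is Jorvik–Wendle–Dunly–Ravel at 9.5 km.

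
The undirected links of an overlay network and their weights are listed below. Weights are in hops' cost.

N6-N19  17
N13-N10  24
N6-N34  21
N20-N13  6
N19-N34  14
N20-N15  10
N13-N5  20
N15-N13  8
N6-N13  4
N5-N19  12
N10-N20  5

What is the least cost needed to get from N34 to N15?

33 hops' cost

Enumerating some paths:
N34 → N19 → N6 → N13 → N15: 14+17+4+8 = 43
N34 → N6 → N13 → N15: 21+4+8 = 33
N34 → N6 → N13 → N20 → N15: 21+4+6+10 = 41
The minimum is 33 hops' cost via N34 → N6 → N13 → N15.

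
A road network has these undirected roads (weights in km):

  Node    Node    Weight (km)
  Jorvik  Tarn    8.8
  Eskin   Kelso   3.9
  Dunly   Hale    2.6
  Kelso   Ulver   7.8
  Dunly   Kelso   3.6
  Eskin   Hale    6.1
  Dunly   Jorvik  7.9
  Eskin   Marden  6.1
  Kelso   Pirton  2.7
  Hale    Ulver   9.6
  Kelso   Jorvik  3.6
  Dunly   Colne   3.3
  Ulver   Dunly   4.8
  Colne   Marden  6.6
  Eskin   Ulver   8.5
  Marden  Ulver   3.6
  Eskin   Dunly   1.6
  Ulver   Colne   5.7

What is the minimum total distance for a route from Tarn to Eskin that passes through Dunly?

Shortest Tarn→Dunly: Tarn → Jorvik → Kelso → Dunly = 16
Shortest Dunly→Eskin: Dunly → Eskin = 1.6
Total via Dunly: 16 + 1.6 = 17.6 km.

17.6 km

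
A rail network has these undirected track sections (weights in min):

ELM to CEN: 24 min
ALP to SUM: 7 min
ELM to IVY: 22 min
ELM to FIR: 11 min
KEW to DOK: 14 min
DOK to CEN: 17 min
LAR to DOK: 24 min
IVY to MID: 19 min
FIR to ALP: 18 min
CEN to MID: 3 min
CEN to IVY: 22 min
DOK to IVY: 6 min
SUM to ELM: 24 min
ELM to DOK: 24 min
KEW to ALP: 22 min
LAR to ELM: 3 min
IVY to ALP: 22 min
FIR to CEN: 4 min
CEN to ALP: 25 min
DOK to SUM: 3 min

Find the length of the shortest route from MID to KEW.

34 min

Shortest distances from MID:
MID: 0
CEN: 3  (via MID)
FIR: 7  (via CEN)
ELM: 18  (via FIR)
IVY: 19  (via MID)
DOK: 20  (via CEN)
LAR: 21  (via ELM)
SUM: 23  (via DOK)
ALP: 25  (via FIR)
KEW: 34  (via DOK)
Shortest route: MID–CEN–DOK–KEW = 34 min.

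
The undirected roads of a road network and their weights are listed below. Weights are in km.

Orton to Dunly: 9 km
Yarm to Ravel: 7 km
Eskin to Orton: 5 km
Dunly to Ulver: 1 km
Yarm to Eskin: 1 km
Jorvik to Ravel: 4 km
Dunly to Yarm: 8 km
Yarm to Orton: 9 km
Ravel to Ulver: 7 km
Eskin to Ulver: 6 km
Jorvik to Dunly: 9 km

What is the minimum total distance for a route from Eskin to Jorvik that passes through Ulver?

16 km

Shortest Eskin→Ulver: Eskin–Ulver = 6
Best Ulver to Jorvik: Ulver–Dunly–Jorvik costing 10
Total via Ulver: 6 + 10 = 16 km.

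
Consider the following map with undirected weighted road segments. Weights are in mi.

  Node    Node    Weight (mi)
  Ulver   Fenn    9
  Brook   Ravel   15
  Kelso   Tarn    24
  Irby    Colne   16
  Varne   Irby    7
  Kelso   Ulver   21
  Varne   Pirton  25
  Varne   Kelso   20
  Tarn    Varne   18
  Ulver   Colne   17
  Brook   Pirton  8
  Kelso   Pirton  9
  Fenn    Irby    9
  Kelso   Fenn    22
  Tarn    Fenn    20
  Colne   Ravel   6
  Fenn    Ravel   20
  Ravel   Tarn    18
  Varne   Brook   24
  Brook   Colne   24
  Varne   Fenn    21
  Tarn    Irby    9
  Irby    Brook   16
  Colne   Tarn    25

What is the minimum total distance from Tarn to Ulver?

27 mi

Enumerating some paths:
Tarn–Irby–Fenn–Ulver: 9+9+9 = 27
Tarn–Fenn–Ulver: 20+9 = 29
The minimum is 27 mi via Tarn–Irby–Fenn–Ulver.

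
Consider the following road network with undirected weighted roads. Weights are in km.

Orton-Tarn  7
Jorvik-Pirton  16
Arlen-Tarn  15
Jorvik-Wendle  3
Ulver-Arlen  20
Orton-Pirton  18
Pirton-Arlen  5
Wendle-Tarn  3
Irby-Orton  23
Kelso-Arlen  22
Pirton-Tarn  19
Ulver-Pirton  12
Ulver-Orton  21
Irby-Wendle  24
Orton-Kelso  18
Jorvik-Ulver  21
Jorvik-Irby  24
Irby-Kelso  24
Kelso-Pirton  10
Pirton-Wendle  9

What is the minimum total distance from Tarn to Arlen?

Settle nodes by increasing distance from Tarn:
Tarn: 0
Wendle: 3  (via Tarn)
Jorvik: 6  (via Wendle)
Orton: 7  (via Tarn)
Pirton: 12  (via Wendle)
Arlen: 15  (via Tarn)
Shortest route: Tarn → Arlen = 15 km.

15 km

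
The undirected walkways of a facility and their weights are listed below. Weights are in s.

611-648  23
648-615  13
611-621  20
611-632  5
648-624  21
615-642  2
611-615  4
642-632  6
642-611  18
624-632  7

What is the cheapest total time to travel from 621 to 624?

Shortest distances from 621:
621: 0
611: 20  (via 621)
615: 24  (via 611)
632: 25  (via 611)
642: 26  (via 615)
624: 32  (via 632)
Shortest route: 621–611–632–624 = 32 s.

32 s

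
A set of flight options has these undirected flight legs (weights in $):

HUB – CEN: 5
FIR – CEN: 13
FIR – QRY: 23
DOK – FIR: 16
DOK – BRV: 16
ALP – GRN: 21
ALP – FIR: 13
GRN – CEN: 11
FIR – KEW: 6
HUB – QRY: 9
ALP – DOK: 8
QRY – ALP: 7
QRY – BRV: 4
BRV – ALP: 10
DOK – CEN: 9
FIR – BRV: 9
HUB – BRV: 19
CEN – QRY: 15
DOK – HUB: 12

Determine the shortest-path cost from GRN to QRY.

Running Dijkstra from GRN:
GRN: 0
CEN: 11  (via GRN)
HUB: 16  (via CEN)
DOK: 20  (via CEN)
ALP: 21  (via GRN)
FIR: 24  (via CEN)
QRY: 25  (via HUB)
Shortest route: GRN → CEN → HUB → QRY = $25.

$25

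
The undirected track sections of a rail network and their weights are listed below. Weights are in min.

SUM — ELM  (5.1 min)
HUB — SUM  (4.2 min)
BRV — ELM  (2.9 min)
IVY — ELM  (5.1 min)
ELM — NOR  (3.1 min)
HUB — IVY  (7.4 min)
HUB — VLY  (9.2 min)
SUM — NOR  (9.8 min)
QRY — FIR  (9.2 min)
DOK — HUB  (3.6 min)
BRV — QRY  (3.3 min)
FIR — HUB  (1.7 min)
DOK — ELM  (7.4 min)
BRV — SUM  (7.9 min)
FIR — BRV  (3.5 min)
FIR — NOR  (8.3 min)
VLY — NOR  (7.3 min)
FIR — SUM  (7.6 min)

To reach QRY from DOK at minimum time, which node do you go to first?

HUB

Enumerating some paths:
DOK → HUB → FIR → QRY: 3.6+1.7+9.2 = 14.5
DOK → ELM → BRV → QRY: 7.4+2.9+3.3 = 13.6
DOK → HUB → FIR → BRV → QRY: 3.6+1.7+3.5+3.3 = 12.1
Cheapest is DOK → HUB → FIR → BRV → QRY at 12.1 min.
So from DOK the first move is to HUB.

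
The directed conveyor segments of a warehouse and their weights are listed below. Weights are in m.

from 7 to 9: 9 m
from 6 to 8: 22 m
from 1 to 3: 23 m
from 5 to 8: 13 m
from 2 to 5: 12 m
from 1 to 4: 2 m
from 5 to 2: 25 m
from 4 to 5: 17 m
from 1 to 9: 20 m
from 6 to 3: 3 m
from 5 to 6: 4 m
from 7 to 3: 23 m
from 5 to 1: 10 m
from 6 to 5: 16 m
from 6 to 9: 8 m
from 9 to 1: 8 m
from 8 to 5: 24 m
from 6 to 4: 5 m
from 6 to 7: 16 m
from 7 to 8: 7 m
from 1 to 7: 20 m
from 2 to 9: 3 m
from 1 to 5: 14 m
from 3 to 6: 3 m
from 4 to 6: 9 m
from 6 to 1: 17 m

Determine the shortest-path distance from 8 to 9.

Candidate routes:
8 → 5 → 6 → 9: 24+4+8 = 36
8 → 5 → 6 → 7 → 9: 24+4+16+9 = 53
8 → 5 → 2 → 9: 24+25+3 = 52
Cheapest is 8 → 5 → 6 → 9 at 36 m.

36 m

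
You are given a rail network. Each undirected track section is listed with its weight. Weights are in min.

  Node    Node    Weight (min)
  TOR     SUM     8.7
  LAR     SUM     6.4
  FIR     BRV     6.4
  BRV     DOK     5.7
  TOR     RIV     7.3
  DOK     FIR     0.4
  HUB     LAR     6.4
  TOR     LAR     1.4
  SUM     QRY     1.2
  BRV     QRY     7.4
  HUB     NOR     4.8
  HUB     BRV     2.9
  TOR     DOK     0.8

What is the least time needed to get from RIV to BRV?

13.8 min

Running Dijkstra from RIV:
RIV: 0
TOR: 7.3  (via RIV)
DOK: 8.1  (via TOR)
FIR: 8.5  (via DOK)
LAR: 8.7  (via TOR)
BRV: 13.8  (via DOK)
Shortest route: RIV–TOR–DOK–BRV = 13.8 min.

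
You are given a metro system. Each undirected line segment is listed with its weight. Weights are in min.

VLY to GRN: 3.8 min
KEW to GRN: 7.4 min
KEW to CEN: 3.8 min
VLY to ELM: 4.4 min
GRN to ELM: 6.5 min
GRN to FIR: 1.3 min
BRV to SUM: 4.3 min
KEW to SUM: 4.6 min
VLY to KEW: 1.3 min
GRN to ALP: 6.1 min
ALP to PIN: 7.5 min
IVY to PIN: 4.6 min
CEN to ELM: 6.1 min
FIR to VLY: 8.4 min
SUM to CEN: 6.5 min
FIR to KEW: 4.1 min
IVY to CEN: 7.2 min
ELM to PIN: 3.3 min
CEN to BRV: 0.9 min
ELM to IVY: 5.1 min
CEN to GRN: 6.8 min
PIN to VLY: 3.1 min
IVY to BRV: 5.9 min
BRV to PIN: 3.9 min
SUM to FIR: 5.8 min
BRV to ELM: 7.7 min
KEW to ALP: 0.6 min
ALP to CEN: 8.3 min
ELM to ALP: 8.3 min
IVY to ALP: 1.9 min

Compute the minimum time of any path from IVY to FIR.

Enumerating some paths:
IVY - ALP - KEW - VLY - GRN - FIR: 1.9+0.6+1.3+3.8+1.3 = 8.9
IVY - ALP - KEW - FIR: 1.9+0.6+4.1 = 6.6
The minimum is 6.6 min via IVY - ALP - KEW - FIR.

6.6 min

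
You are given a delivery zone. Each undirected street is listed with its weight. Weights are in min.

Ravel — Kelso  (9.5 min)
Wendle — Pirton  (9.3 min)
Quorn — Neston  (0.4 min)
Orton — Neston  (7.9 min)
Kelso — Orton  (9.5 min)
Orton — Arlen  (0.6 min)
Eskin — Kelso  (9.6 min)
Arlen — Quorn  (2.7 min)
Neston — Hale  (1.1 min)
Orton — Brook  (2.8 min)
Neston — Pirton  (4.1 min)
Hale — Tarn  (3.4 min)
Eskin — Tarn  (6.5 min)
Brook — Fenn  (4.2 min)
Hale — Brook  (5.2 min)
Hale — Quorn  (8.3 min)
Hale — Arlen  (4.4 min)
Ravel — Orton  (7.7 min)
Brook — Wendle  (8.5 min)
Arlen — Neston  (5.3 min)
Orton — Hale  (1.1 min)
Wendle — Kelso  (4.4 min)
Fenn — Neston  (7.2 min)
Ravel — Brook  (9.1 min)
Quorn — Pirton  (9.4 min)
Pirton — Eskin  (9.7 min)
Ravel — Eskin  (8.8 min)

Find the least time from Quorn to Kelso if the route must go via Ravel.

19.8 min

Best Quorn to Ravel: Quorn → Neston → Hale → Orton → Ravel costing 10.3
Shortest Ravel→Kelso: Ravel → Kelso = 9.5
Total via Ravel: 10.3 + 9.5 = 19.8 min.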